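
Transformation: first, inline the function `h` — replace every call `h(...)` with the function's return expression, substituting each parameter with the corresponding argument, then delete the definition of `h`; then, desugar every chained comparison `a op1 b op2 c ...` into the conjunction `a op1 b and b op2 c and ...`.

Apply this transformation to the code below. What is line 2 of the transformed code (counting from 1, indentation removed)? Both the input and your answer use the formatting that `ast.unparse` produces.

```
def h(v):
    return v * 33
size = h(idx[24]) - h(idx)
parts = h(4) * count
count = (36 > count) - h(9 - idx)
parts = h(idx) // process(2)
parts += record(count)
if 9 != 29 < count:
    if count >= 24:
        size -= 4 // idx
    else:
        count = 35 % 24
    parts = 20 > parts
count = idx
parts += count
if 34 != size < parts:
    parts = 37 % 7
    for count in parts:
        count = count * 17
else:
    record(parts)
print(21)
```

parts = 4 * 33 * count

Transformed code:
size = idx[24] * 33 - idx * 33
parts = 4 * 33 * count
count = (36 > count) - (9 - idx) * 33
parts = idx * 33 // process(2)
parts += record(count)
if 9 != 29 and 29 < count:
    if count >= 24:
        size -= 4 // idx
    else:
        count = 35 % 24
    parts = 20 > parts
count = idx
parts += count
if 34 != size and size < parts:
    parts = 37 % 7
    for count in parts:
        count = count * 17
else:
    record(parts)
print(21)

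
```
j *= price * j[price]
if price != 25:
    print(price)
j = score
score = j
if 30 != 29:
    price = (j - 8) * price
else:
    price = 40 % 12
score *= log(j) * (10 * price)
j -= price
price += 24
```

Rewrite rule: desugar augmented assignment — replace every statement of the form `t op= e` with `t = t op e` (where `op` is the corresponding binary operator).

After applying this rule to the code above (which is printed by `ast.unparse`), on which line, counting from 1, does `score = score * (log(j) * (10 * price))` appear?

Transformed code:
j = j * (price * j[price])
if price != 25:
    print(price)
j = score
score = j
if 30 != 29:
    price = (j - 8) * price
else:
    price = 40 % 12
score = score * (log(j) * (10 * price))
j = j - price
price = price + 24

10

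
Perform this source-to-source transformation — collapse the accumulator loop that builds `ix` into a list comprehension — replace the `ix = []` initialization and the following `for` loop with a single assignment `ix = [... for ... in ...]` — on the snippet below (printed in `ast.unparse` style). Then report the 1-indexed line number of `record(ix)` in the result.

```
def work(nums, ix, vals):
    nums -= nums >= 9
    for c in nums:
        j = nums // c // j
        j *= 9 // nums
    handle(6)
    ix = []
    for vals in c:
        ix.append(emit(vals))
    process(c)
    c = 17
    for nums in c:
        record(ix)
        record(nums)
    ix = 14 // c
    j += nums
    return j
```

Transformed code:
def work(nums, ix, vals):
    nums -= nums >= 9
    for c in nums:
        j = nums // c // j
        j *= 9 // nums
    handle(6)
    ix = [emit(vals) for vals in c]
    process(c)
    c = 17
    for nums in c:
        record(ix)
        record(nums)
    ix = 14 // c
    j += nums
    return j

11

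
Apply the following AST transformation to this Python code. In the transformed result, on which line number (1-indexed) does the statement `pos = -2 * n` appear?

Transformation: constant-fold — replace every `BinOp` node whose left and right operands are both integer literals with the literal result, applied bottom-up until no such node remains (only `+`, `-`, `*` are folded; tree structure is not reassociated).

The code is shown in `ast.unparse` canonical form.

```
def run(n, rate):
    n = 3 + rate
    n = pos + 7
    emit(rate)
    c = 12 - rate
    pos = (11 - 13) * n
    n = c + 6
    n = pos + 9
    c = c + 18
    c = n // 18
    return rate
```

6

Transformed code:
def run(n, rate):
    n = 3 + rate
    n = pos + 7
    emit(rate)
    c = 12 - rate
    pos = -2 * n
    n = c + 6
    n = pos + 9
    c = c + 18
    c = n // 18
    return rate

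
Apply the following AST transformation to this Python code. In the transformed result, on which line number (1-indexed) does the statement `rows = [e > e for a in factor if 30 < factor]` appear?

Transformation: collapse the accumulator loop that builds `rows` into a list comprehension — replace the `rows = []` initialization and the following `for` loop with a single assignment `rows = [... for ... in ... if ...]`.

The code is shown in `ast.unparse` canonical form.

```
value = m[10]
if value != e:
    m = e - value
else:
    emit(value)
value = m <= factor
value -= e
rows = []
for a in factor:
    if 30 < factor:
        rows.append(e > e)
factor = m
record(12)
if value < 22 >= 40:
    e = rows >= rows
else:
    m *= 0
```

8

Transformed code:
value = m[10]
if value != e:
    m = e - value
else:
    emit(value)
value = m <= factor
value -= e
rows = [e > e for a in factor if 30 < factor]
factor = m
record(12)
if value < 22 >= 40:
    e = rows >= rows
else:
    m *= 0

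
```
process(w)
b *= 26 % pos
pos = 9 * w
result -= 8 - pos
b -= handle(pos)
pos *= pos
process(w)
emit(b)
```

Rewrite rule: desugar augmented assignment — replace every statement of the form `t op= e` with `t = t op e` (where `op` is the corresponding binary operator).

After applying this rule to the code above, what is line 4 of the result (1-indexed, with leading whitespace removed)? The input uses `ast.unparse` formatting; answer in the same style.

result = result - (8 - pos)

Transformed code:
process(w)
b = b * (26 % pos)
pos = 9 * w
result = result - (8 - pos)
b = b - handle(pos)
pos = pos * pos
process(w)
emit(b)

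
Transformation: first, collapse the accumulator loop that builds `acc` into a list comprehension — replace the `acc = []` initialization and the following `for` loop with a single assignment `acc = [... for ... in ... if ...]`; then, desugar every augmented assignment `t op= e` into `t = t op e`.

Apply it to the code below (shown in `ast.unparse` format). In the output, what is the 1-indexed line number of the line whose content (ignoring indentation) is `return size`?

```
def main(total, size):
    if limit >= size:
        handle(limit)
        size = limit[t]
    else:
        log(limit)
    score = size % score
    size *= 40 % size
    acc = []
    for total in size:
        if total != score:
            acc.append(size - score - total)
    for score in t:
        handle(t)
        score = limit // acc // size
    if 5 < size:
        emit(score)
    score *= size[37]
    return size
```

Transformed code:
def main(total, size):
    if limit >= size:
        handle(limit)
        size = limit[t]
    else:
        log(limit)
    score = size % score
    size = size * (40 % size)
    acc = [size - score - total for total in size if total != score]
    for score in t:
        handle(t)
        score = limit // acc // size
    if 5 < size:
        emit(score)
    score = score * size[37]
    return size

16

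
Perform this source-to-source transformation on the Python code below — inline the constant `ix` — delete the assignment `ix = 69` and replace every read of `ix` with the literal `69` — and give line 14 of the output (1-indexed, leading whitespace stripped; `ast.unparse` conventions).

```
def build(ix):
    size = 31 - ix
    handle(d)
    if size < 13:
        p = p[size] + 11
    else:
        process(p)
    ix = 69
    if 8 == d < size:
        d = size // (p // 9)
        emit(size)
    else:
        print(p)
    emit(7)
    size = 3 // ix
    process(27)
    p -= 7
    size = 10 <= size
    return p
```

Transformed code:
def build(ix):
    size = 31 - 69
    handle(d)
    if size < 13:
        p = p[size] + 11
    else:
        process(p)
    if 8 == d < size:
        d = size // (p // 9)
        emit(size)
    else:
        print(p)
    emit(7)
    size = 3 // 69
    process(27)
    p -= 7
    size = 10 <= size
    return p

size = 3 // 69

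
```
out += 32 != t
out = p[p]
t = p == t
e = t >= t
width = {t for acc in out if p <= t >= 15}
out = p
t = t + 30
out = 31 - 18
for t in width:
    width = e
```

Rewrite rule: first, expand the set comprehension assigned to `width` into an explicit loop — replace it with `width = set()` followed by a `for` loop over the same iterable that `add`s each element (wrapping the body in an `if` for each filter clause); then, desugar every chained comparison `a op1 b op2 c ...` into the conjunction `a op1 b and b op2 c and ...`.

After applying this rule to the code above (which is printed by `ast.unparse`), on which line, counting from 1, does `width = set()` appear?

5

Transformed code:
out += 32 != t
out = p[p]
t = p == t
e = t >= t
width = set()
for acc in out:
    if p <= t and t >= 15:
        width.add(t)
out = p
t = t + 30
out = 31 - 18
for t in width:
    width = e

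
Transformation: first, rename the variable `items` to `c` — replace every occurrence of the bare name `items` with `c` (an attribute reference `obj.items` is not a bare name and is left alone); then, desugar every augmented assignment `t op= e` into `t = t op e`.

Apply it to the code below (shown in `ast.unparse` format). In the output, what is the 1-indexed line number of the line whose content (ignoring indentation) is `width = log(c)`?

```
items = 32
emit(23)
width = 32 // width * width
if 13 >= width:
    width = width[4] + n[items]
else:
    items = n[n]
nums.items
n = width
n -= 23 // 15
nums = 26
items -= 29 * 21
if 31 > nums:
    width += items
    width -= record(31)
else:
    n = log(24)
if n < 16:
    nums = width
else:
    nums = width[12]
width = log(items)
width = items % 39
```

22

Transformed code:
c = 32
emit(23)
width = 32 // width * width
if 13 >= width:
    width = width[4] + n[c]
else:
    c = n[n]
nums.items
n = width
n = n - 23 // 15
nums = 26
c = c - 29 * 21
if 31 > nums:
    width = width + c
    width = width - record(31)
else:
    n = log(24)
if n < 16:
    nums = width
else:
    nums = width[12]
width = log(c)
width = c % 39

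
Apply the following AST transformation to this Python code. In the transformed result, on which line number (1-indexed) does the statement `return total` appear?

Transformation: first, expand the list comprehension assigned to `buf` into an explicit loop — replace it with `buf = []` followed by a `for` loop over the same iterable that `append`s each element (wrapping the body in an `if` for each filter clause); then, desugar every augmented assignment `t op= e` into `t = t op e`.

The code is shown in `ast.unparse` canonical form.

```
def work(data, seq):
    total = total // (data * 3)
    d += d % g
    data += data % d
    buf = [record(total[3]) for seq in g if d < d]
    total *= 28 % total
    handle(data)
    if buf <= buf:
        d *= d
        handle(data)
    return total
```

Transformed code:
def work(data, seq):
    total = total // (data * 3)
    d = d + d % g
    data = data + data % d
    buf = []
    for seq in g:
        if d < d:
            buf.append(record(total[3]))
    total = total * (28 % total)
    handle(data)
    if buf <= buf:
        d = d * d
        handle(data)
    return total

14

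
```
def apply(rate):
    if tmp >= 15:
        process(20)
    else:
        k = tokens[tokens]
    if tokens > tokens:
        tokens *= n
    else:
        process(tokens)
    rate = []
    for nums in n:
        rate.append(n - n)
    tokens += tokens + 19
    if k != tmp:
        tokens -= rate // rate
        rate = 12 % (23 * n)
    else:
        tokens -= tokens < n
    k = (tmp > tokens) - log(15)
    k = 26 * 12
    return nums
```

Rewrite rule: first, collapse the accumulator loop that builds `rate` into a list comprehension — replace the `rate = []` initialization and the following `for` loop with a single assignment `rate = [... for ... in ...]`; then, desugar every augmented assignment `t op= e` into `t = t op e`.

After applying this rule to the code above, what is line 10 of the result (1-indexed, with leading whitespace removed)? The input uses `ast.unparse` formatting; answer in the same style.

rate = [n - n for nums in n]

Transformed code:
def apply(rate):
    if tmp >= 15:
        process(20)
    else:
        k = tokens[tokens]
    if tokens > tokens:
        tokens = tokens * n
    else:
        process(tokens)
    rate = [n - n for nums in n]
    tokens = tokens + (tokens + 19)
    if k != tmp:
        tokens = tokens - rate // rate
        rate = 12 % (23 * n)
    else:
        tokens = tokens - (tokens < n)
    k = (tmp > tokens) - log(15)
    k = 26 * 12
    return nums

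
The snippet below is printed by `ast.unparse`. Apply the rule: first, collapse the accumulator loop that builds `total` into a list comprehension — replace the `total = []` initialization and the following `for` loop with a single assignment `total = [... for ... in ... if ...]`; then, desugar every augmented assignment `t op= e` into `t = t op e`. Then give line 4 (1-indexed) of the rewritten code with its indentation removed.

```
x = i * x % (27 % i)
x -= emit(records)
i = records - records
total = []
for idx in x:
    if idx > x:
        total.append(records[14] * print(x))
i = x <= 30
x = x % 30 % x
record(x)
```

Transformed code:
x = i * x % (27 % i)
x = x - emit(records)
i = records - records
total = [records[14] * print(x) for idx in x if idx > x]
i = x <= 30
x = x % 30 % x
record(x)

total = [records[14] * print(x) for idx in x if idx > x]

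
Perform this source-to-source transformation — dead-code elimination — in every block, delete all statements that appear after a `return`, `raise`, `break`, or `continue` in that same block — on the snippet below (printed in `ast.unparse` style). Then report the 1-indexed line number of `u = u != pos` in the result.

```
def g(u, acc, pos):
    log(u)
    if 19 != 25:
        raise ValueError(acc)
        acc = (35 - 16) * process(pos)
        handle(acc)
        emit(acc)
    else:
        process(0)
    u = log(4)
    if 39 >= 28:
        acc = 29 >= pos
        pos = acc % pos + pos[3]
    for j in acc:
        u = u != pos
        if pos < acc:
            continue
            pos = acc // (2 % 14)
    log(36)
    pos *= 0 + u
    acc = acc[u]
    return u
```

12

Transformed code:
def g(u, acc, pos):
    log(u)
    if 19 != 25:
        raise ValueError(acc)
    else:
        process(0)
    u = log(4)
    if 39 >= 28:
        acc = 29 >= pos
        pos = acc % pos + pos[3]
    for j in acc:
        u = u != pos
        if pos < acc:
            continue
    log(36)
    pos *= 0 + u
    acc = acc[u]
    return u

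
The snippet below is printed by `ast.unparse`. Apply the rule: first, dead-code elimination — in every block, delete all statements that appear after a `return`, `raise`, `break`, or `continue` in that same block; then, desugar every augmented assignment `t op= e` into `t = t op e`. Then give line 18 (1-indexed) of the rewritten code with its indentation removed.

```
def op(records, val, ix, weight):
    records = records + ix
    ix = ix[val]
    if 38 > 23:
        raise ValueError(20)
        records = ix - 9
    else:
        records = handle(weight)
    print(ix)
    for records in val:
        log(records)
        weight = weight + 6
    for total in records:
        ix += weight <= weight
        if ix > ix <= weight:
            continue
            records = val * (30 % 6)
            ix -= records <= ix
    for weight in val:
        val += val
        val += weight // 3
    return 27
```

val = val + weight // 3

Transformed code:
def op(records, val, ix, weight):
    records = records + ix
    ix = ix[val]
    if 38 > 23:
        raise ValueError(20)
    else:
        records = handle(weight)
    print(ix)
    for records in val:
        log(records)
        weight = weight + 6
    for total in records:
        ix = ix + (weight <= weight)
        if ix > ix <= weight:
            continue
    for weight in val:
        val = val + val
        val = val + weight // 3
    return 27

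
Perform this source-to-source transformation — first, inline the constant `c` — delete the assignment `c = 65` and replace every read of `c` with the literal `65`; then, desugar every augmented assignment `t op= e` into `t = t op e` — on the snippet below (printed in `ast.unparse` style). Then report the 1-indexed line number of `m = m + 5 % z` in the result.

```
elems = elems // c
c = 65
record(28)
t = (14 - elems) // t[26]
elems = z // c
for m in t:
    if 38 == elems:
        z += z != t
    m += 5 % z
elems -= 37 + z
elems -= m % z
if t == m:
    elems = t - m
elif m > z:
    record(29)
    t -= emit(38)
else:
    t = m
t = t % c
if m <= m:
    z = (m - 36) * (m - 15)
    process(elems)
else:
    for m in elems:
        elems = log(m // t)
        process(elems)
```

8

Transformed code:
elems = elems // 65
record(28)
t = (14 - elems) // t[26]
elems = z // 65
for m in t:
    if 38 == elems:
        z = z + (z != t)
    m = m + 5 % z
elems = elems - (37 + z)
elems = elems - m % z
if t == m:
    elems = t - m
elif m > z:
    record(29)
    t = t - emit(38)
else:
    t = m
t = t % 65
if m <= m:
    z = (m - 36) * (m - 15)
    process(elems)
else:
    for m in elems:
        elems = log(m // t)
        process(elems)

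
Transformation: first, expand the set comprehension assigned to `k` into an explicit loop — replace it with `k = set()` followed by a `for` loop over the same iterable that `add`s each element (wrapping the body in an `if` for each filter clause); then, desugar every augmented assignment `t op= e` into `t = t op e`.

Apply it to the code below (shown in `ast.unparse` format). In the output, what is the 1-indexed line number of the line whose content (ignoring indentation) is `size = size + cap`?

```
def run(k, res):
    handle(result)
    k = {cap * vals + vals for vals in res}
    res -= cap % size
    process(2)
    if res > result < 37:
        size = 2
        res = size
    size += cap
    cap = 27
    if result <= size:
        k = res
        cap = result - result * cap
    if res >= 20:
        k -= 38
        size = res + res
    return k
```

Transformed code:
def run(k, res):
    handle(result)
    k = set()
    for vals in res:
        k.add(cap * vals + vals)
    res = res - cap % size
    process(2)
    if res > result < 37:
        size = 2
        res = size
    size = size + cap
    cap = 27
    if result <= size:
        k = res
        cap = result - result * cap
    if res >= 20:
        k = k - 38
        size = res + res
    return k

11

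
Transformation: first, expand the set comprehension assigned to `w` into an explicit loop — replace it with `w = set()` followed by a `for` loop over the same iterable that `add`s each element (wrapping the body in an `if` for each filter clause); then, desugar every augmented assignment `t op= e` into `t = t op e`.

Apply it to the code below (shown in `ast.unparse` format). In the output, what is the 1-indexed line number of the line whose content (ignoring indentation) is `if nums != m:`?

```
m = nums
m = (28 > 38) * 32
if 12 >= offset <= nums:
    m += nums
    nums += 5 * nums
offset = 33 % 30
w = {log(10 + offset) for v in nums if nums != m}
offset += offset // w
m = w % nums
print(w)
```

Transformed code:
m = nums
m = (28 > 38) * 32
if 12 >= offset <= nums:
    m = m + nums
    nums = nums + 5 * nums
offset = 33 % 30
w = set()
for v in nums:
    if nums != m:
        w.add(log(10 + offset))
offset = offset + offset // w
m = w % nums
print(w)

9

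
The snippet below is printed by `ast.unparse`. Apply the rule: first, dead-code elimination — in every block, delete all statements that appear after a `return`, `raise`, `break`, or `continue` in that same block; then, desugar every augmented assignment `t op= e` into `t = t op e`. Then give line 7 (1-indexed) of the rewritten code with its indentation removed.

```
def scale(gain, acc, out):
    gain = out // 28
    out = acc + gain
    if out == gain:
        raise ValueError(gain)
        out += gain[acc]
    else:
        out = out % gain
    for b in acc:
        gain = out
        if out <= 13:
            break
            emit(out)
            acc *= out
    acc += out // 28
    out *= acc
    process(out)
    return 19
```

Transformed code:
def scale(gain, acc, out):
    gain = out // 28
    out = acc + gain
    if out == gain:
        raise ValueError(gain)
    else:
        out = out % gain
    for b in acc:
        gain = out
        if out <= 13:
            break
    acc = acc + out // 28
    out = out * acc
    process(out)
    return 19

out = out % gain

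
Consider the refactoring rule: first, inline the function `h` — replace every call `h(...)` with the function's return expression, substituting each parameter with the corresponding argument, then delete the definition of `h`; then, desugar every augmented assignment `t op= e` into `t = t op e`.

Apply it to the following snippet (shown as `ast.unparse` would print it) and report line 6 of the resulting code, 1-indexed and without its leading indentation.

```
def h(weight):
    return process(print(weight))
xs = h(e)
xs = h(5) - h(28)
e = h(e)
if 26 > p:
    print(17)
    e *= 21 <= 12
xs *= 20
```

e = e * (21 <= 12)

Transformed code:
xs = process(print(e))
xs = process(print(5)) - process(print(28))
e = process(print(e))
if 26 > p:
    print(17)
    e = e * (21 <= 12)
xs = xs * 20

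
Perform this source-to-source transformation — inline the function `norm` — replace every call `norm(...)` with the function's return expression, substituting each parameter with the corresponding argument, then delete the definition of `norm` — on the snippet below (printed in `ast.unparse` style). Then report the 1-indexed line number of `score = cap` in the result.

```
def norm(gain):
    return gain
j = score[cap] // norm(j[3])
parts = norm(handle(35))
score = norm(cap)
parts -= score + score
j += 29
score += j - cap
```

3

Transformed code:
j = score[cap] // j[3]
parts = handle(35)
score = cap
parts -= score + score
j += 29
score += j - cap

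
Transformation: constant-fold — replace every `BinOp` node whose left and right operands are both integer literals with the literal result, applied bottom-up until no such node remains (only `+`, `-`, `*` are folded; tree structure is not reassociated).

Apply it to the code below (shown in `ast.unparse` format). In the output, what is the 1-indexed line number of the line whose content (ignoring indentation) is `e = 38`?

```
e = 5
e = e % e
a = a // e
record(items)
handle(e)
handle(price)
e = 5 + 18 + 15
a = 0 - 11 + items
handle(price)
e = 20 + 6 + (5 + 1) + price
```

Transformed code:
e = 5
e = e % e
a = a // e
record(items)
handle(e)
handle(price)
e = 38
a = -11 + items
handle(price)
e = 32 + price

7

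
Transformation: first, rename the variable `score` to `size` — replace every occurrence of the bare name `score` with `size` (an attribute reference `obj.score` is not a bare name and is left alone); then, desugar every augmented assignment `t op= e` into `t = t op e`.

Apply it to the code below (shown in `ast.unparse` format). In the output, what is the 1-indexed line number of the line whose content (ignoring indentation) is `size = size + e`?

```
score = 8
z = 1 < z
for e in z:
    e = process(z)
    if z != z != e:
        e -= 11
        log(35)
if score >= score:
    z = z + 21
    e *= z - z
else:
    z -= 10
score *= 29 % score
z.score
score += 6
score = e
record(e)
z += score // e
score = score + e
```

19

Transformed code:
size = 8
z = 1 < z
for e in z:
    e = process(z)
    if z != z != e:
        e = e - 11
        log(35)
if size >= size:
    z = z + 21
    e = e * (z - z)
else:
    z = z - 10
size = size * (29 % size)
z.score
size = size + 6
size = e
record(e)
z = z + size // e
size = size + e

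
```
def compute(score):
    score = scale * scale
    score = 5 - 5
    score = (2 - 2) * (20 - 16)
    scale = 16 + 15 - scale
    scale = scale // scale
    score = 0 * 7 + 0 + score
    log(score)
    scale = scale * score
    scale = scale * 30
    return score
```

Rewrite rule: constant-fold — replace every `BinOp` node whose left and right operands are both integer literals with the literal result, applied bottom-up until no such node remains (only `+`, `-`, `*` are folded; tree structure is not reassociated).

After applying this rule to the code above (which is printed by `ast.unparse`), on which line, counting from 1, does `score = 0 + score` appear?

7

Transformed code:
def compute(score):
    score = scale * scale
    score = 0
    score = 0
    scale = 31 - scale
    scale = scale // scale
    score = 0 + score
    log(score)
    scale = scale * score
    scale = scale * 30
    return score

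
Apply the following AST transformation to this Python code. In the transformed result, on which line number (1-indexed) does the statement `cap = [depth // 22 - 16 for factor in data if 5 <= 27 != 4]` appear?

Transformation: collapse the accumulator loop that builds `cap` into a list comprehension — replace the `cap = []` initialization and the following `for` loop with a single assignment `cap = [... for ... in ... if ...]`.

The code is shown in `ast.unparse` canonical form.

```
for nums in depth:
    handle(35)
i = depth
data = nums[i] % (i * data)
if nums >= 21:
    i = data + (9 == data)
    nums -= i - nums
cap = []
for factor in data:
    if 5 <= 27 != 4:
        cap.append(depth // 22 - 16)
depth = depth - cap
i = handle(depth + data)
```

8

Transformed code:
for nums in depth:
    handle(35)
i = depth
data = nums[i] % (i * data)
if nums >= 21:
    i = data + (9 == data)
    nums -= i - nums
cap = [depth // 22 - 16 for factor in data if 5 <= 27 != 4]
depth = depth - cap
i = handle(depth + data)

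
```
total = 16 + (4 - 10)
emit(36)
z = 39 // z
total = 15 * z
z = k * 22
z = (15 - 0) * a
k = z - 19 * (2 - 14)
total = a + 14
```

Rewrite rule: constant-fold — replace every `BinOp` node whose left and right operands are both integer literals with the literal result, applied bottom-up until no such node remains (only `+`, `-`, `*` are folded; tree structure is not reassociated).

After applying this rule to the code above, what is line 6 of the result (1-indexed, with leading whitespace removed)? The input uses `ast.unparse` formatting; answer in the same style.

Transformed code:
total = 10
emit(36)
z = 39 // z
total = 15 * z
z = k * 22
z = 15 * a
k = z - -228
total = a + 14

z = 15 * a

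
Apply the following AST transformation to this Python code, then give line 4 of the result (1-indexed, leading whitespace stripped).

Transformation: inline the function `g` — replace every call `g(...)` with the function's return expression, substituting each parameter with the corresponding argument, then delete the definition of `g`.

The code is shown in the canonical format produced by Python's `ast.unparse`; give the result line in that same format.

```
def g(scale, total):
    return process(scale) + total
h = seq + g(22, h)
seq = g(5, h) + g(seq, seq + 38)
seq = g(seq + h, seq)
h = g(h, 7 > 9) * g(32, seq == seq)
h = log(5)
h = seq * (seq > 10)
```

h = (process(h) + (7 > 9)) * (process(32) + (seq == seq))

Transformed code:
h = seq + (process(22) + h)
seq = process(5) + h + (process(seq) + (seq + 38))
seq = process(seq + h) + seq
h = (process(h) + (7 > 9)) * (process(32) + (seq == seq))
h = log(5)
h = seq * (seq > 10)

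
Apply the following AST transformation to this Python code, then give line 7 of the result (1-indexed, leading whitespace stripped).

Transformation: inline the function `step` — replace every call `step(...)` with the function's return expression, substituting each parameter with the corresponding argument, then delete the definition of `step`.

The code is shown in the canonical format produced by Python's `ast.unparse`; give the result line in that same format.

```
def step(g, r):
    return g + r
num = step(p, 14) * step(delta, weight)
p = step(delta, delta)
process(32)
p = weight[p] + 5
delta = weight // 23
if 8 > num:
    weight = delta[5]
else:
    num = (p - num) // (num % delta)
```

weight = delta[5]

Transformed code:
num = (p + 14) * (delta + weight)
p = delta + delta
process(32)
p = weight[p] + 5
delta = weight // 23
if 8 > num:
    weight = delta[5]
else:
    num = (p - num) // (num % delta)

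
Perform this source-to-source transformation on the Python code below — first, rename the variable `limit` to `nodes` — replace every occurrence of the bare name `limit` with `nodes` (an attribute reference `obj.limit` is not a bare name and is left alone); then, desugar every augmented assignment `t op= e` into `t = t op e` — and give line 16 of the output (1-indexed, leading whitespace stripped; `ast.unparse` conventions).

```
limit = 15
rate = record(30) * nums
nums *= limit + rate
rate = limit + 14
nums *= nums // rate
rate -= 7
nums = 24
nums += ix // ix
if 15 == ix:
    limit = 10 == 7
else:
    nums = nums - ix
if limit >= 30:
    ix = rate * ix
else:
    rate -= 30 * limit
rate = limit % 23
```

rate = rate - 30 * nodes

Transformed code:
nodes = 15
rate = record(30) * nums
nums = nums * (nodes + rate)
rate = nodes + 14
nums = nums * (nums // rate)
rate = rate - 7
nums = 24
nums = nums + ix // ix
if 15 == ix:
    nodes = 10 == 7
else:
    nums = nums - ix
if nodes >= 30:
    ix = rate * ix
else:
    rate = rate - 30 * nodes
rate = nodes % 23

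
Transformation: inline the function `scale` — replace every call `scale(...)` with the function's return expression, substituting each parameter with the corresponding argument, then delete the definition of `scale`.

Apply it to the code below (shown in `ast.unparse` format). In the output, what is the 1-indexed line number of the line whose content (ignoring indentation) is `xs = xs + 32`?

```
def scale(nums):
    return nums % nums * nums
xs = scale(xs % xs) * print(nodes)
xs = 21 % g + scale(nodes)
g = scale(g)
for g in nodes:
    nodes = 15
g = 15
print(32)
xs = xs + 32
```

Transformed code:
xs = xs % xs % (xs % xs) * (xs % xs) * print(nodes)
xs = 21 % g + nodes % nodes * nodes
g = g % g * g
for g in nodes:
    nodes = 15
g = 15
print(32)
xs = xs + 32

8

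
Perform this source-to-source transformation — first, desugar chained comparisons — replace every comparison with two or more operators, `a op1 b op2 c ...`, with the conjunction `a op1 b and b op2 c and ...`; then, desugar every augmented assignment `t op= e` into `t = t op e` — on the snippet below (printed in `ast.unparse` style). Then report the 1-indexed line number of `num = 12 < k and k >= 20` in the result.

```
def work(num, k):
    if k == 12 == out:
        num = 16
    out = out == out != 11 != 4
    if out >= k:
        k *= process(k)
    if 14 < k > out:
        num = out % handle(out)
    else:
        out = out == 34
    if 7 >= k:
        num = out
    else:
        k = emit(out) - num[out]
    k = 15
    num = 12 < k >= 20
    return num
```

16

Transformed code:
def work(num, k):
    if k == 12 and 12 == out:
        num = 16
    out = out == out and out != 11 and (11 != 4)
    if out >= k:
        k = k * process(k)
    if 14 < k and k > out:
        num = out % handle(out)
    else:
        out = out == 34
    if 7 >= k:
        num = out
    else:
        k = emit(out) - num[out]
    k = 15
    num = 12 < k and k >= 20
    return num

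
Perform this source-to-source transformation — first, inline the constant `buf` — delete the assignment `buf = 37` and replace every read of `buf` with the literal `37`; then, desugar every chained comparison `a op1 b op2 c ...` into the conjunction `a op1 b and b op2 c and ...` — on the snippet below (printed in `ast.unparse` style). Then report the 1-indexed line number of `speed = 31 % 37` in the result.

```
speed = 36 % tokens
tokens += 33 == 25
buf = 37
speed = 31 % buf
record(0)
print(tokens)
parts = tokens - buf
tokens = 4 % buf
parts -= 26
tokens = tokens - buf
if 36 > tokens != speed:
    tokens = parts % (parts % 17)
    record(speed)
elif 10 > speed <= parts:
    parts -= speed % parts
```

Transformed code:
speed = 36 % tokens
tokens += 33 == 25
speed = 31 % 37
record(0)
print(tokens)
parts = tokens - 37
tokens = 4 % 37
parts -= 26
tokens = tokens - 37
if 36 > tokens and tokens != speed:
    tokens = parts % (parts % 17)
    record(speed)
elif 10 > speed and speed <= parts:
    parts -= speed % parts

3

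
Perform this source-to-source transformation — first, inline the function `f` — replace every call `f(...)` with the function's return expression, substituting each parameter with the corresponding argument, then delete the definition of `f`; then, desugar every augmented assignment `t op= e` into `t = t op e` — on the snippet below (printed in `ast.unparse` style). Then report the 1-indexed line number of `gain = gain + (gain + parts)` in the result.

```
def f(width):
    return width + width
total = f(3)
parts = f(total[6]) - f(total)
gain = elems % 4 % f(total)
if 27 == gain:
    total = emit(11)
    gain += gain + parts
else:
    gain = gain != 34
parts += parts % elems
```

Transformed code:
total = 3 + 3
parts = total[6] + total[6] - (total + total)
gain = elems % 4 % (total + total)
if 27 == gain:
    total = emit(11)
    gain = gain + (gain + parts)
else:
    gain = gain != 34
parts = parts + parts % elems

6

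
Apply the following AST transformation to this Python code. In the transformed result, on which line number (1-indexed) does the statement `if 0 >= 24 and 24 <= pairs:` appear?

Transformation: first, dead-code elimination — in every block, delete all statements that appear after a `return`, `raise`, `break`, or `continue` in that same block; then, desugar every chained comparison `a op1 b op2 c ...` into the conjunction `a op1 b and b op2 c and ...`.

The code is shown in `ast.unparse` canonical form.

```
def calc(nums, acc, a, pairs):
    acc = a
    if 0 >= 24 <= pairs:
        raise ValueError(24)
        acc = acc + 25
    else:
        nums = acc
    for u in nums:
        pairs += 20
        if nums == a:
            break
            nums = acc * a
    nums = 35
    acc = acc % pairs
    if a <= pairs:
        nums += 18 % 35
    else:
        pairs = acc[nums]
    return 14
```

3

Transformed code:
def calc(nums, acc, a, pairs):
    acc = a
    if 0 >= 24 and 24 <= pairs:
        raise ValueError(24)
    else:
        nums = acc
    for u in nums:
        pairs += 20
        if nums == a:
            break
    nums = 35
    acc = acc % pairs
    if a <= pairs:
        nums += 18 % 35
    else:
        pairs = acc[nums]
    return 14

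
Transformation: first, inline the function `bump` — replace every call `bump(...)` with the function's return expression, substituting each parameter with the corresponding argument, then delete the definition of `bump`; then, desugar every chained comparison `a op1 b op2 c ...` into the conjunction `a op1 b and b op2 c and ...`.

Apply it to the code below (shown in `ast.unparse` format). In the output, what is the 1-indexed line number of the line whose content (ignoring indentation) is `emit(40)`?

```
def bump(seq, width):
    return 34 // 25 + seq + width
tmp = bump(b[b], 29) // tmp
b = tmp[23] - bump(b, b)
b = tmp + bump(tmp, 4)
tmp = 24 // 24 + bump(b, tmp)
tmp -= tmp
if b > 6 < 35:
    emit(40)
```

Transformed code:
tmp = (34 // 25 + b[b] + 29) // tmp
b = tmp[23] - (34 // 25 + b + b)
b = tmp + (34 // 25 + tmp + 4)
tmp = 24 // 24 + (34 // 25 + b + tmp)
tmp -= tmp
if b > 6 and 6 < 35:
    emit(40)

7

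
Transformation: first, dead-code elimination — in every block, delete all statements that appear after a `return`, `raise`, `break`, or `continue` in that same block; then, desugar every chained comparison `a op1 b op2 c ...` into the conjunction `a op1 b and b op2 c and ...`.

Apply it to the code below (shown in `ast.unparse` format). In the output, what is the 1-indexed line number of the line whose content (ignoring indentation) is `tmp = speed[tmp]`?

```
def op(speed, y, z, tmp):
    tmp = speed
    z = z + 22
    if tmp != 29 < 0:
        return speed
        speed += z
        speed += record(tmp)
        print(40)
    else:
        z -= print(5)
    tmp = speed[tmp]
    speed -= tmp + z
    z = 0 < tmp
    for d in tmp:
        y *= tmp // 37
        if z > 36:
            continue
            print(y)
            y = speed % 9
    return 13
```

8

Transformed code:
def op(speed, y, z, tmp):
    tmp = speed
    z = z + 22
    if tmp != 29 and 29 < 0:
        return speed
    else:
        z -= print(5)
    tmp = speed[tmp]
    speed -= tmp + z
    z = 0 < tmp
    for d in tmp:
        y *= tmp // 37
        if z > 36:
            continue
    return 13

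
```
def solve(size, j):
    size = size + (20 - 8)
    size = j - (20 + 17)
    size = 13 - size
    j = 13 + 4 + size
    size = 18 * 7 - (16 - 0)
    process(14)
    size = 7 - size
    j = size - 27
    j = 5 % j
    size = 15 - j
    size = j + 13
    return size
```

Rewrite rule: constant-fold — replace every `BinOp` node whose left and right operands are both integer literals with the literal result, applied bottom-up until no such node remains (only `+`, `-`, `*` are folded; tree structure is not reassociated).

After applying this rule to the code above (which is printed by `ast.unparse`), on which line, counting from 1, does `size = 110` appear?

6

Transformed code:
def solve(size, j):
    size = size + 12
    size = j - 37
    size = 13 - size
    j = 17 + size
    size = 110
    process(14)
    size = 7 - size
    j = size - 27
    j = 5 % j
    size = 15 - j
    size = j + 13
    return size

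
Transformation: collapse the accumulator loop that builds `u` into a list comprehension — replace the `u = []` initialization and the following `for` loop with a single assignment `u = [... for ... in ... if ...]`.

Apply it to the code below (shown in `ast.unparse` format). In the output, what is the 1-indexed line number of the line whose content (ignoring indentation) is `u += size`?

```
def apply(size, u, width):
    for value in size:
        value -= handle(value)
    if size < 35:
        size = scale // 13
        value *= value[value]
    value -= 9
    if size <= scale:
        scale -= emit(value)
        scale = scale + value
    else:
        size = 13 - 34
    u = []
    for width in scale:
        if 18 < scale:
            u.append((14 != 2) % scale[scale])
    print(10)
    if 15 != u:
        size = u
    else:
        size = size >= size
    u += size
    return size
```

Transformed code:
def apply(size, u, width):
    for value in size:
        value -= handle(value)
    if size < 35:
        size = scale // 13
        value *= value[value]
    value -= 9
    if size <= scale:
        scale -= emit(value)
        scale = scale + value
    else:
        size = 13 - 34
    u = [(14 != 2) % scale[scale] for width in scale if 18 < scale]
    print(10)
    if 15 != u:
        size = u
    else:
        size = size >= size
    u += size
    return size

19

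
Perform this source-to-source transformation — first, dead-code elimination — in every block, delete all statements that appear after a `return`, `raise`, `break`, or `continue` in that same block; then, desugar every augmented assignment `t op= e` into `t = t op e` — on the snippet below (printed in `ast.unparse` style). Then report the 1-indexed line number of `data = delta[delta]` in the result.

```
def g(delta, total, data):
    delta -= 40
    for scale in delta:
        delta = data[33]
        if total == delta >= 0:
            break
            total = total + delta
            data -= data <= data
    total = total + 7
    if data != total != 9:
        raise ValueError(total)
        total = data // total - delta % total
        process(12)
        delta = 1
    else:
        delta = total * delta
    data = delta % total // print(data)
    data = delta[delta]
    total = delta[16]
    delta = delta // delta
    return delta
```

Transformed code:
def g(delta, total, data):
    delta = delta - 40
    for scale in delta:
        delta = data[33]
        if total == delta >= 0:
            break
    total = total + 7
    if data != total != 9:
        raise ValueError(total)
    else:
        delta = total * delta
    data = delta % total // print(data)
    data = delta[delta]
    total = delta[16]
    delta = delta // delta
    return delta

13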